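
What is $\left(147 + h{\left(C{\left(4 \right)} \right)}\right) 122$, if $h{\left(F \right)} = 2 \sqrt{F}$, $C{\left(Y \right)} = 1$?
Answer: $18178$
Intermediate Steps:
$\left(147 + h{\left(C{\left(4 \right)} \right)}\right) 122 = \left(147 + 2 \sqrt{1}\right) 122 = \left(147 + 2 \cdot 1\right) 122 = \left(147 + 2\right) 122 = 149 \cdot 122 = 18178$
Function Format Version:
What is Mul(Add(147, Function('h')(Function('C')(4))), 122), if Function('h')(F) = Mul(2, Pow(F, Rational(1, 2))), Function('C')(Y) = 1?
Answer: 18178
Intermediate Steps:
Mul(Add(147, Function('h')(Function('C')(4))), 122) = Mul(Add(147, Mul(2, Pow(1, Rational(1, 2)))), 122) = Mul(Add(147, Mul(2, 1)), 122) = Mul(Add(147, 2), 122) = Mul(149, 122) = 18178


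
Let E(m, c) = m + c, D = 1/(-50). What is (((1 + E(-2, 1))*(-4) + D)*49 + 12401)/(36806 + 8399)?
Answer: 620001/2260250 ≈ 0.27431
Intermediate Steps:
D = -1/50 ≈ -0.020000
E(m, c) = c + m
(((1 + E(-2, 1))*(-4) + D)*49 + 12401)/(36806 + 8399) = (((1 + (1 - 2))*(-4) - 1/50)*49 + 12401)/(36806 + 8399) = (((1 - 1)*(-4) - 1/50)*49 + 12401)/45205 = ((0*(-4) - 1/50)*49 + 12401)*(1/45205) = ((0 - 1/50)*49 + 12401)*(1/45205) = (-1/50*49 + 12401)*(1/45205) = (-49/50 + 12401)*(1/45205) = (620001/50)*(1/45205) = 620001/2260250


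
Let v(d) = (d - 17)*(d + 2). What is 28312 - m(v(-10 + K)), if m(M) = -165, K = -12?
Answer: 28477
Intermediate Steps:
v(d) = (-17 + d)*(2 + d)
28312 - m(v(-10 + K)) = 28312 - 1*(-165) = 28312 + 165 = 28477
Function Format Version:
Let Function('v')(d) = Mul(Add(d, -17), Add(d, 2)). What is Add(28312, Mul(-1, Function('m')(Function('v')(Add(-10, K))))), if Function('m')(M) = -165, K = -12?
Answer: 28477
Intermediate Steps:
Function('v')(d) = Mul(Add(-17, d), Add(2, d))
Add(28312, Mul(-1, Function('m')(Function('v')(Add(-10, K))))) = Add(28312, Mul(-1, -165)) = Add(28312, 165) = 28477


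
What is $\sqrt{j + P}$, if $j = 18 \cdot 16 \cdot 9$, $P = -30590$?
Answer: $i \sqrt{27998} \approx 167.33 i$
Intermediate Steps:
$j = 2592$ ($j = 288 \cdot 9 = 2592$)
$\sqrt{j + P} = \sqrt{2592 - 30590} = \sqrt{-27998} = i \sqrt{27998}$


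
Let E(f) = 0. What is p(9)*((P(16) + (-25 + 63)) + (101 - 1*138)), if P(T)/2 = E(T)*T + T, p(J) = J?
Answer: 297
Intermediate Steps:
P(T) = 2*T (P(T) = 2*(0*T + T) = 2*(0 + T) = 2*T)
p(9)*((P(16) + (-25 + 63)) + (101 - 1*138)) = 9*((2*16 + (-25 + 63)) + (101 - 1*138)) = 9*((32 + 38) + (101 - 138)) = 9*(70 - 37) = 9*33 = 297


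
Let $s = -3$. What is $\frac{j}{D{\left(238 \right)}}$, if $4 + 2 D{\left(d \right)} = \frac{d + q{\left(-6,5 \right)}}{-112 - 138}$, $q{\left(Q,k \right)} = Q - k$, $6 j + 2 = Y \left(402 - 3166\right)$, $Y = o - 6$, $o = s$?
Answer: $- \frac{6218500}{3681} \approx -1689.4$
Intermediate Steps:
$o = -3$
$Y = -9$ ($Y = -3 - 6 = -9$)
$j = \frac{12437}{3}$ ($j = - \frac{1}{3} + \frac{\left(-9\right) \left(402 - 3166\right)}{6} = - \frac{1}{3} + \frac{\left(-9\right) \left(-2764\right)}{6} = - \frac{1}{3} + \frac{1}{6} \cdot 24876 = - \frac{1}{3} + 4146 = \frac{12437}{3} \approx 4145.7$)
$D{\left(d \right)} = - \frac{989}{500} - \frac{d}{500}$ ($D{\left(d \right)} = -2 + \frac{\left(d - 11\right) \frac{1}{-112 - 138}}{2} = -2 + \frac{\left(d - 11\right) \frac{1}{-250}}{2} = -2 + \frac{\left(d - 11\right) \left(- \frac{1}{250}\right)}{2} = -2 + \frac{\left(-11 + d\right) \left(- \frac{1}{250}\right)}{2} = -2 + \frac{\frac{11}{250} - \frac{d}{250}}{2} = -2 - \left(- \frac{11}{500} + \frac{d}{500}\right) = - \frac{989}{500} - \frac{d}{500}$)
$\frac{j}{D{\left(238 \right)}} = \frac{12437}{3 \left(- \frac{989}{500} - \frac{119}{250}\right)} = \frac{12437}{3 \left(- \frac{1227}{500}\right)} = \frac{12437}{3} \left(- \frac{500}{1227}\right) = - \frac{6218500}{3681}$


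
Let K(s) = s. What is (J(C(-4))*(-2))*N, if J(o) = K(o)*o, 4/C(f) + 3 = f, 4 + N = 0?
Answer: 128/49 ≈ 2.6122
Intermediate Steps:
N = -4 (N = -4 + 0 = -4)
C(f) = 4/(-3 + f)
J(o) = o² (J(o) = o*o = o²)
(J(C(-4))*(-2))*N = ((4/(-3 - 4))²*(-2))*(-4) = ((4/(-7))²*(-2))*(-4) = ((4*(-⅐))²*(-2))*(-4) = ((-4/7)²*(-2))*(-4) = ((16/49)*(-2))*(-4) = -32/49*(-4) = 128/49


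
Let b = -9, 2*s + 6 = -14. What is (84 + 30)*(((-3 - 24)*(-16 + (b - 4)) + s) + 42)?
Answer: 92910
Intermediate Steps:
s = -10 (s = -3 + (½)*(-14) = -3 - 7 = -10)
(84 + 30)*(((-3 - 24)*(-16 + (b - 4)) + s) + 42) = (84 + 30)*(((-3 - 24)*(-16 + (-9 - 4)) - 10) + 42) = 114*((-27*(-16 - 13) - 10) + 42) = 114*((-27*(-29) - 10) + 42) = 114*((783 - 10) + 42) = 114*(773 + 42) = 114*815 = 92910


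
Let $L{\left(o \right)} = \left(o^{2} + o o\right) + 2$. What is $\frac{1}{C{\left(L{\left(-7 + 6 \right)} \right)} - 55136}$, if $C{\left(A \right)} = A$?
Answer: $- \frac{1}{55132} \approx -1.8138 \cdot 10^{-5}$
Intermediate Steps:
$L{\left(o \right)} = 2 + 2 o^{2}$ ($L{\left(o \right)} = \left(o^{2} + o^{2}\right) + 2 = 2 o^{2} + 2 = 2 + 2 o^{2}$)
$\frac{1}{C{\left(L{\left(-7 + 6 \right)} \right)} - 55136} = \frac{1}{\left(2 + 2 \left(-7 + 6\right)^{2}\right) - 55136} = \frac{1}{\left(2 + 2 \left(-1\right)^{2}\right) - 55136} = \frac{1}{\left(2 + 2 \cdot 1\right) - 55136} = \frac{1}{\left(2 + 2\right) - 55136} = \frac{1}{4 - 55136} = \frac{1}{-55132} = - \frac{1}{55132}$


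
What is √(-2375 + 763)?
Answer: 2*I*√403 ≈ 40.15*I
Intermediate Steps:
√(-2375 + 763) = √(-1612) = 2*I*√403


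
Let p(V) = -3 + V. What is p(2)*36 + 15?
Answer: -21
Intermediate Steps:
p(2)*36 + 15 = (-3 + 2)*36 + 15 = -1*36 + 15 = -36 + 15 = -21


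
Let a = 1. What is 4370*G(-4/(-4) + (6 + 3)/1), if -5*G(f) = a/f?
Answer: -437/5 ≈ -87.400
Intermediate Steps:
G(f) = -1/(5*f)
4370*G(-4/(-4) + (6 + 3)/1) = 4370*(-1/(5*(-4/(-4) + (6 + 3)/1))) = 4370*(-1/(5*(-4*(-¼) + 9*1))) = 4370*(-1/(5*(1 + 9))) = 4370*(-⅕/10) = 4370*(-⅕*⅒) = 4370*(-1/50) = -437/5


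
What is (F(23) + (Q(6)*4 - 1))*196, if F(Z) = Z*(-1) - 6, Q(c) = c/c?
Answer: -5096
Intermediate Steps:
Q(c) = 1
F(Z) = -6 - Z (F(Z) = -Z - 6 = -6 - Z)
(F(23) + (Q(6)*4 - 1))*196 = ((-6 - 1*23) + (1*4 - 1))*196 = ((-6 - 23) + (4 - 1))*196 = (-29 + 3)*196 = -26*196 = -5096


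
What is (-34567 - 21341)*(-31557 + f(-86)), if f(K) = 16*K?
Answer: 1841218164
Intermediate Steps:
(-34567 - 21341)*(-31557 + f(-86)) = (-34567 - 21341)*(-31557 + 16*(-86)) = -55908*(-31557 - 1376) = -55908*(-32933) = 1841218164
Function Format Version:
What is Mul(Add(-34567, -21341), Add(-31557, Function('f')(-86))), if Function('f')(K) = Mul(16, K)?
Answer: 1841218164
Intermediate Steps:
Mul(Add(-34567, -21341), Add(-31557, Function('f')(-86))) = Mul(Add(-34567, -21341), Add(-31557, Mul(16, -86))) = Mul(-55908, Add(-31557, -1376)) = Mul(-55908, -32933) = 1841218164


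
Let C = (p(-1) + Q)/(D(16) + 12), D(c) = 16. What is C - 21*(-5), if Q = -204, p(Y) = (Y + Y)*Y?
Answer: 1369/14 ≈ 97.786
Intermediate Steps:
p(Y) = 2*Y² (p(Y) = (2*Y)*Y = 2*Y²)
C = -101/14 (C = (2*(-1)² - 204)/(16 + 12) = (2*1 - 204)/28 = (2 - 204)*(1/28) = -202*1/28 = -101/14 ≈ -7.2143)
C - 21*(-5) = -101/14 - 21*(-5) = -101/14 + 105 = 1369/14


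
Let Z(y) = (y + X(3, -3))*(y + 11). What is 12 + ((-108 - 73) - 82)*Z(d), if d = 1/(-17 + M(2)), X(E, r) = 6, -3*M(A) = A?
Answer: -48016392/2809 ≈ -17094.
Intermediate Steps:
M(A) = -A/3
d = -3/53 (d = 1/(-17 - ⅓*2) = 1/(-17 - ⅔) = 1/(-53/3) = -3/53 ≈ -0.056604)
Z(y) = (6 + y)*(11 + y) (Z(y) = (y + 6)*(y + 11) = (6 + y)*(11 + y))
12 + ((-108 - 73) - 82)*Z(d) = 12 + ((-108 - 73) - 82)*(66 + (-3/53)² + 17*(-3/53)) = 12 + (-181 - 82)*(66 + 9/2809 - 51/53) = 12 - 263*182700/2809 = 12 - 48050100/2809 = -48016392/2809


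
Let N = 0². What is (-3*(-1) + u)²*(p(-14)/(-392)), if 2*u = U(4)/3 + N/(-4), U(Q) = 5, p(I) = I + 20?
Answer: -529/2352 ≈ -0.22492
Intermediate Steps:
p(I) = 20 + I
N = 0
u = ⅚ (u = (5/3 + 0/(-4))/2 = (5*(⅓) + 0*(-¼))/2 = (5/3 + 0)/2 = (½)*(5/3) = ⅚ ≈ 0.83333)
(-3*(-1) + u)²*(p(-14)/(-392)) = (-3*(-1) + ⅚)²*((20 - 14)/(-392)) = (3 + ⅚)²*(6*(-1/392)) = (23/6)²*(-3/196) = (529/36)*(-3/196) = -529/2352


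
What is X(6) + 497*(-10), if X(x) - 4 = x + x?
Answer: -4954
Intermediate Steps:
X(x) = 4 + 2*x (X(x) = 4 + (x + x) = 4 + 2*x)
X(6) + 497*(-10) = (4 + 2*6) + 497*(-10) = (4 + 12) - 4970 = 16 - 4970 = -4954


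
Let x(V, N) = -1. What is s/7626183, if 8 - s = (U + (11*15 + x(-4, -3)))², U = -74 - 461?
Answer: -137633/7626183 ≈ -0.018047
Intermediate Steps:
U = -535
s = -137633 (s = 8 - (-535 + (11*15 - 1))² = 8 - (-535 + (165 - 1))² = 8 - (-535 + 164)² = 8 - 1*(-371)² = 8 - 1*137641 = 8 - 137641 = -137633)
s/7626183 = -137633/7626183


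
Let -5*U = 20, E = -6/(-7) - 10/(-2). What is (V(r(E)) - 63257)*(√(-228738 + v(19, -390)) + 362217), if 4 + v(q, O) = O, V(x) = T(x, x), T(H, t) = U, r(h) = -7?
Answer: -22914209637 - 126522*I*√57283 ≈ -2.2914e+10 - 3.0282e+7*I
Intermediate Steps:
E = 41/7 (E = -6*(-⅐) - 10*(-½) = 6/7 + 5 = 41/7 ≈ 5.8571)
U = -4 (U = -⅕*20 = -4)
T(H, t) = -4
V(x) = -4
v(q, O) = -4 + O
(V(r(E)) - 63257)*(√(-228738 + v(19, -390)) + 362217) = (-4 - 63257)*(√(-228738 + (-4 - 390)) + 362217) = -63261*(√(-228738 - 394) + 362217) = -63261*(√(-229132) + 362217) = -63261*(2*I*√57283 + 362217) = -63261*(362217 + 2*I*√57283) = -22914209637 - 126522*I*√57283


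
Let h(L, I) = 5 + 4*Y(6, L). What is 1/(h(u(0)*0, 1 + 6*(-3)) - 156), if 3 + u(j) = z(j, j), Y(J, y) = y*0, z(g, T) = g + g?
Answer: -1/151 ≈ -0.0066225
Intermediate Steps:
z(g, T) = 2*g
Y(J, y) = 0
u(j) = -3 + 2*j
h(L, I) = 5 (h(L, I) = 5 + 4*0 = 5 + 0 = 5)
1/(h(u(0)*0, 1 + 6*(-3)) - 156) = 1/(5 - 156) = 1/(-151) = -1/151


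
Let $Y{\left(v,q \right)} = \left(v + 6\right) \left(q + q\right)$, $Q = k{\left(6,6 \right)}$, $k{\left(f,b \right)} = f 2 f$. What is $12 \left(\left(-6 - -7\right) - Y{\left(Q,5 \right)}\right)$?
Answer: $-9348$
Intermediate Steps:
$k{\left(f,b \right)} = 2 f^{2}$ ($k{\left(f,b \right)} = 2 f f = 2 f^{2}$)
$Q = 72$ ($Q = 2 \cdot 6^{2} = 2 \cdot 36 = 72$)
$Y{\left(v,q \right)} = 2 q \left(6 + v\right)$ ($Y{\left(v,q \right)} = \left(6 + v\right) 2 q = 2 q \left(6 + v\right)$)
$12 \left(\left(-6 - -7\right) - Y{\left(Q,5 \right)}\right) = 12 \left(\left(-6 - -7\right) - 2 \cdot 5 \left(6 + 72\right)\right) = 12 \left(\left(-6 + 7\right) - 2 \cdot 5 \cdot 78\right) = 12 \left(1 - 780\right) = 12 \left(-779\right) = -9348$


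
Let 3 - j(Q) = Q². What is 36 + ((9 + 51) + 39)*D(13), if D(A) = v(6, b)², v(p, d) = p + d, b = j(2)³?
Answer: 2511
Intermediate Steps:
j(Q) = 3 - Q²
b = -1 (b = (3 - 1*2²)³ = (3 - 1*4)³ = (3 - 4)³ = (-1)³ = -1)
v(p, d) = d + p
D(A) = 25 (D(A) = (-1 + 6)² = 5² = 25)
36 + ((9 + 51) + 39)*D(13) = 36 + ((9 + 51) + 39)*25 = 36 + (60 + 39)*25 = 36 + 99*25 = 36 + 2475 = 2511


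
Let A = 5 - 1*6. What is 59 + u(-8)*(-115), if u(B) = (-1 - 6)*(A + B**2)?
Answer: 50774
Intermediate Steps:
A = -1 (A = 5 - 6 = -1)
u(B) = 7 - 7*B**2 (u(B) = (-1 - 6)*(-1 + B**2) = -7*(-1 + B**2) = 7 - 7*B**2)
59 + u(-8)*(-115) = 59 + (7 - 7*(-8)**2)*(-115) = 59 + (7 - 7*64)*(-115) = 59 + (7 - 448)*(-115) = 59 - 441*(-115) = 59 + 50715 = 50774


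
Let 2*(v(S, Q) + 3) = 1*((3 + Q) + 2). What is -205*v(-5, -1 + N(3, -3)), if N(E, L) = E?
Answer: -205/2 ≈ -102.50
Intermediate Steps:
v(S, Q) = -1/2 + Q/2 (v(S, Q) = -3 + (1*((3 + Q) + 2))/2 = -3 + (1*(5 + Q))/2 = -3 + (5 + Q)/2 = -3 + (5/2 + Q/2) = -1/2 + Q/2)
-205*v(-5, -1 + N(3, -3)) = -205*(-1/2 + (-1 + 3)/2) = -205*(-1/2 + (1/2)*2) = -205*(-1/2 + 1) = -205*1/2 = -205/2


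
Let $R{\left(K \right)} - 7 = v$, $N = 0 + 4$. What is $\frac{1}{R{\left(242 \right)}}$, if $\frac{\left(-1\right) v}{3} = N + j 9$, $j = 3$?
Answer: $- \frac{1}{86} \approx -0.011628$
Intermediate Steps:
$N = 4$
$v = -93$ ($v = - 3 \left(4 + 3 \cdot 9\right) = - 3 \left(4 + 27\right) = \left(-3\right) 31 = -93$)
$R{\left(K \right)} = -86$ ($R{\left(K \right)} = 7 - 93 = -86$)
$\frac{1}{R{\left(242 \right)}} = \frac{1}{-86} = - \frac{1}{86}$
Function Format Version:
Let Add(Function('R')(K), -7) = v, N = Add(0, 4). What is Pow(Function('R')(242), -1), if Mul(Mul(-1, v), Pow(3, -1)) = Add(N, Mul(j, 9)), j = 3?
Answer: Rational(-1, 86) ≈ -0.011628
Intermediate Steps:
N = 4
v = -93 (v = Mul(-3, Add(4, Mul(3, 9))) = Mul(-3, Add(4, 27)) = Mul(-3, 31) = -93)
Function('R')(K) = -86 (Function('R')(K) = Add(7, -93) = -86)
Pow(Function('R')(242), -1) = Pow(-86, -1) = Rational(-1, 86)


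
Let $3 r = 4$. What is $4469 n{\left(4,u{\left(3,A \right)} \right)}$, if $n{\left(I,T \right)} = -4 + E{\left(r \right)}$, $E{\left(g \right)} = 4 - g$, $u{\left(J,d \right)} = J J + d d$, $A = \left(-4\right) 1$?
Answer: $- \frac{17876}{3} \approx -5958.7$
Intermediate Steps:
$r = \frac{4}{3}$ ($r = \frac{1}{3} \cdot 4 = \frac{4}{3} \approx 1.3333$)
$A = -4$
$u{\left(J,d \right)} = J^{2} + d^{2}$
$n{\left(I,T \right)} = - \frac{4}{3}$ ($n{\left(I,T \right)} = -4 + \left(4 - \frac{4}{3}\right) = -4 + \frac{8}{3} = - \frac{4}{3}$)
$4469 n{\left(4,u{\left(3,A \right)} \right)} = 4469 \left(- \frac{4}{3}\right) = - \frac{17876}{3}$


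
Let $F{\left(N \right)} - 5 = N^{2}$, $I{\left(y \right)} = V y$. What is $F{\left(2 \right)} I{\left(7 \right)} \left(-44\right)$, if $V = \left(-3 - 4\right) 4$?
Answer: $77616$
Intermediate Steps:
$V = -28$ ($V = \left(-7\right) 4 = -28$)
$I{\left(y \right)} = - 28 y$
$F{\left(N \right)} = 5 + N^{2}$
$F{\left(2 \right)} I{\left(7 \right)} \left(-44\right) = \left(5 + 2^{2}\right) \left(\left(-28\right) 7\right) \left(-44\right) = \left(5 + 4\right) \left(-196\right) \left(-44\right) = 9 \left(-196\right) \left(-44\right) = \left(-1764\right) \left(-44\right) = 77616$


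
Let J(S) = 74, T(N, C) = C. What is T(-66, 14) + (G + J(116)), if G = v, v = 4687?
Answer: 4775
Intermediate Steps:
G = 4687
T(-66, 14) + (G + J(116)) = 14 + (4687 + 74) = 14 + 4761 = 4775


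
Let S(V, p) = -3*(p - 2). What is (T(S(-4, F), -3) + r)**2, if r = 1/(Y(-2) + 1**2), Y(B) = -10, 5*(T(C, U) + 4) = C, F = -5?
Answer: 16/2025 ≈ 0.0079012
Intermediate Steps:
S(V, p) = 6 - 3*p (S(V, p) = -3*(-2 + p) = 6 - 3*p)
T(C, U) = -4 + C/5
r = -1/9 (r = 1/(-10 + 1**2) = 1/(-10 + 1) = 1/(-9) = -1/9 ≈ -0.11111)
(T(S(-4, F), -3) + r)**2 = ((-4 + (6 - 3*(-5))/5) - 1/9)**2 = ((-4 + (6 + 15)/5) - 1/9)**2 = ((-4 + (1/5)*21) - 1/9)**2 = ((-4 + 21/5) - 1/9)**2 = (1/5 - 1/9)**2 = (4/45)**2 = 16/2025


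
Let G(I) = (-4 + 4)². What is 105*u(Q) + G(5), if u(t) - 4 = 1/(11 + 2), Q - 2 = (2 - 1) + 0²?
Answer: 5565/13 ≈ 428.08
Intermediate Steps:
Q = 3 (Q = 2 + ((2 - 1) + 0²) = 2 + (1 + 0) = 2 + 1 = 3)
u(t) = 53/13 (u(t) = 4 + 1/(11 + 2) = 4 + 1/13 = 53/13)
G(I) = 0 (G(I) = 0² = 0)
105*u(Q) + G(5) = 105*(53/13) + 0 = 5565/13 + 0 = 5565/13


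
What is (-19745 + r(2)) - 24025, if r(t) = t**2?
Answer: -43766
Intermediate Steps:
(-19745 + r(2)) - 24025 = (-19745 + 2**2) - 24025 = (-19745 + 4) - 24025 = -19741 - 24025 = -43766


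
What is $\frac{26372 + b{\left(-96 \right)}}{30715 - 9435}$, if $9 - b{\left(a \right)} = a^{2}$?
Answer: $\frac{3433}{4256} \approx 0.80663$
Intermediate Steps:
$b{\left(a \right)} = 9 - a^{2}$
$\frac{26372 + b{\left(-96 \right)}}{30715 - 9435} = \frac{26372 + \left(9 - \left(-96\right)^{2}\right)}{30715 - 9435} = \frac{26372 + \left(9 - 9216\right)}{21280} = \left(26372 + \left(9 - 9216\right)\right) \frac{1}{21280} = \left(26372 - 9207\right) \frac{1}{21280} = 17165 \cdot \frac{1}{21280} = \frac{3433}{4256}$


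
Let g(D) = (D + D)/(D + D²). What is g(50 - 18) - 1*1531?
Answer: -50521/33 ≈ -1530.9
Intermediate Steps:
g(D) = 2*D/(D + D²) (g(D) = (2*D)/(D + D²) = 2*D/(D + D²))
g(50 - 18) - 1*1531 = 2/(1 + (50 - 18)) - 1*1531 = 2/(1 + 32) - 1531 = 2/33 - 1531 = -50521/33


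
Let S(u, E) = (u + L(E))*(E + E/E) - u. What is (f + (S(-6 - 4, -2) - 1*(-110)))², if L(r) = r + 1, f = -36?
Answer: 9025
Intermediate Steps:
L(r) = 1 + r
S(u, E) = -u + (1 + E)*(1 + E + u) (S(u, E) = (u + (1 + E))*(E + E/E) - u = (1 + E + u)*(E + 1) - u = (1 + E + u)*(1 + E) - u = (1 + E)*(1 + E + u) - u = -u + (1 + E)*(1 + E + u))
(f + (S(-6 - 4, -2) - 1*(-110)))² = (-36 + ((1 - 2 - 2*(-6 - 4) - 2*(1 - 2)) - 1*(-110)))² = (-36 + ((1 - 2 - 2*(-10) - 2*(-1)) + 110))² = (-36 + ((1 - 2 + 20 + 2) + 110))² = (-36 + (21 + 110))² = (-36 + 131)² = 95² = 9025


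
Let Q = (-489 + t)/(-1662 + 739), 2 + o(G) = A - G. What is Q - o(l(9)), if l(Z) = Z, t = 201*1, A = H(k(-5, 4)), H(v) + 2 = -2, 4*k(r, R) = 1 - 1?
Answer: 14133/923 ≈ 15.312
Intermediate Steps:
k(r, R) = 0 (k(r, R) = (1 - 1)/4 = (¼)*0 = 0)
H(v) = -4 (H(v) = -2 - 2 = -4)
A = -4
t = 201
o(G) = -6 - G (o(G) = -2 + (-4 - G) = -6 - G)
Q = 288/923 (Q = (-489 + 201)/(-1662 + 739) = -288/(-923) = -288*(-1/923) = 288/923 ≈ 0.31203)
Q - o(l(9)) = 288/923 - (-6 - 1*9) = 288/923 - (-6 - 9) = 288/923 - 1*(-15) = 288/923 + 15 = 14133/923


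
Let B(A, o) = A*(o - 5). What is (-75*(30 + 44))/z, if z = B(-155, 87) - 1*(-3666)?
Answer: 2775/4522 ≈ 0.61367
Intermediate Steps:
B(A, o) = A*(-5 + o)
z = -9044 (z = -155*(-5 + 87) - 1*(-3666) = -155*82 + 3666 = -12710 + 3666 = -9044)
(-75*(30 + 44))/z = -75*(30 + 44)/(-9044) = -75*74*(-1/9044) = -5550*(-1/9044) = 2775/4522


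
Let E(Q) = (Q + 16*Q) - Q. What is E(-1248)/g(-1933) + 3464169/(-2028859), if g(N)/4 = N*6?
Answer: -5008227989/3921784447 ≈ -1.2770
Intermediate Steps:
g(N) = 24*N (g(N) = 4*(N*6) = 4*(6*N) = 24*N)
E(Q) = 16*Q (E(Q) = 17*Q - Q = 16*Q)
E(-1248)/g(-1933) + 3464169/(-2028859) = (16*(-1248))/((24*(-1933))) + 3464169/(-2028859) = -19968/(-46392) + 3464169*(-1/2028859) = -19968*(-1/46392) - 3464169/2028859 = 832/1933 - 3464169/2028859 = -5008227989/3921784447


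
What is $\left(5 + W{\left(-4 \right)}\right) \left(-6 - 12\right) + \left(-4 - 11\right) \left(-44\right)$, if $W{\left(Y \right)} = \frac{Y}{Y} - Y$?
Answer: $480$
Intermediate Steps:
$W{\left(Y \right)} = 1 - Y$
$\left(5 + W{\left(-4 \right)}\right) \left(-6 - 12\right) + \left(-4 - 11\right) \left(-44\right) = \left(5 + \left(1 - -4\right)\right) \left(-6 - 12\right) + \left(-4 - 11\right) \left(-44\right) = \left(5 + \left(1 + 4\right)\right) \left(-18\right) - -660 = \left(5 + 5\right) \left(-18\right) + 660 = 10 \left(-18\right) + 660 = -180 + 660 = 480$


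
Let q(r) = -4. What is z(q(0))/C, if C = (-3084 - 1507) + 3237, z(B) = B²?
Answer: -8/677 ≈ -0.011817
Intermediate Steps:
C = -1354 (C = -4591 + 3237 = -1354)
z(q(0))/C = (-4)²/(-1354) = 16*(-1/1354) = -8/677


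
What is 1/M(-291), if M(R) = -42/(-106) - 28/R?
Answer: 15423/7595 ≈ 2.0307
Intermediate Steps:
M(R) = 21/53 - 28/R (M(R) = -42*(-1/106) - 28/R = 21/53 - 28/R)
1/M(-291) = 1/(21/53 - 28/(-291)) = 1/(21/53 - 28*(-1/291)) = 1/(21/53 + 28/291) = 1/(7595/15423) = 15423/7595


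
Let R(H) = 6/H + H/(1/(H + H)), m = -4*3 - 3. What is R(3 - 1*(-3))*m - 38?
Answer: -1133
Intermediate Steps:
m = -15 (m = -12 - 3 = -15)
R(H) = 2*H² + 6/H (R(H) = 6/H + H/(1/(2*H)) = 6/H + H/((1/(2*H))) = 6/H + H*(2*H) = 6/H + 2*H² = 2*H² + 6/H)
R(3 - 1*(-3))*m - 38 = (2*(3 + (3 - 1*(-3))³)/(3 - 1*(-3)))*(-15) - 38 = (2*(3 + (3 + 3)³)/(3 + 3))*(-15) - 38 = (2*(3 + 6³)/6)*(-15) - 38 = (2*(⅙)*(3 + 216))*(-15) - 38 = (2*(⅙)*219)*(-15) - 38 = 73*(-15) - 38 = -1095 - 38 = -1133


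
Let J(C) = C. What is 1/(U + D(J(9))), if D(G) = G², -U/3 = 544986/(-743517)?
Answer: 82613/6873315 ≈ 0.012019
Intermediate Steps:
U = 181662/82613 (U = -1634958/(-743517) = -1634958*(-1)/743517 = -3*(-60554/82613) = 181662/82613 ≈ 2.1990)
1/(U + D(J(9))) = 1/(181662/82613 + 9²) = 1/(181662/82613 + 81) = 1/(6873315/82613) = 82613/6873315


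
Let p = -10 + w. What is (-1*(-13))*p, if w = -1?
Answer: -143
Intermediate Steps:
p = -11 (p = -10 - 1 = -11)
(-1*(-13))*p = -1*(-13)*(-11) = 13*(-11) = -143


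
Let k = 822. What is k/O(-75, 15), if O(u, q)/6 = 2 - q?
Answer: -137/13 ≈ -10.538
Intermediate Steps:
O(u, q) = 12 - 6*q (O(u, q) = 6*(2 - q) = 12 - 6*q)
k/O(-75, 15) = 822/(12 - 6*15) = 822/(12 - 90) = 822/(-78) = 822*(-1/78) = -137/13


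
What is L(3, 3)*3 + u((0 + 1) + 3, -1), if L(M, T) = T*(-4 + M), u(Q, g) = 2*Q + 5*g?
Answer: -6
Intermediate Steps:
L(3, 3)*3 + u((0 + 1) + 3, -1) = (3*(-4 + 3))*3 + (2*((0 + 1) + 3) + 5*(-1)) = (3*(-1))*3 + (2*(1 + 3) - 5) = -3*3 + (2*4 - 5) = -9 + (8 - 5) = -9 + 3 = -6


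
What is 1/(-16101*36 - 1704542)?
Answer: -1/2284178 ≈ -4.3779e-7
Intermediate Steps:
1/(-16101*36 - 1704542) = 1/(-579636 - 1704542) = 1/(-2284178) = -1/2284178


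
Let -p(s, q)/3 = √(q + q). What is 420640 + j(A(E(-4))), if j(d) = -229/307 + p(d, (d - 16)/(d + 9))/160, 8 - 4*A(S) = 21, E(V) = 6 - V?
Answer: 129136251/307 - 3*I*√3542/3680 ≈ 4.2064e+5 - 0.048517*I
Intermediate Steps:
A(S) = -13/4 (A(S) = 2 - ¼*21 = 2 - 21/4 = -13/4)
p(s, q) = -3*√2*√q (p(s, q) = -3*√(q + q) = -3*√2*√q)
j(d) = -229/307 - 3*√2*√((-16 + d)/(9 + d))/160 (j(d) = -229/307 - 3*√2*√((d - 16)/(d + 9))/160 = -229*1/307 - 3*√2*√((-16 + d)/(9 + d))*(1/160) = -229/307 - 3*√2*√((-16 + d)/(9 + d))*(1/160) = -229/307 - 3*√2*√((-16 + d)/(9 + d))/160)
420640 + j(A(E(-4))) = 420640 + (-229/307 - 3*√2*√((-16 - 13/4)/(9 - 13/4))/160) = 420640 + (-229/307 - 3*√2*√(-77/4/(23/4))/160) = 420640 + (-229/307 - 3*√2*√((4/23)*(-77/4))/160) = 420640 + (-229/307 - 3*√2*√(-77/23)/160) = 420640 + (-229/307 - 3*√2*I*√1771/23/160) = 420640 + (-229/307 - 3*I*√3542/3680) = 129136251/307 - 3*I*√3542/3680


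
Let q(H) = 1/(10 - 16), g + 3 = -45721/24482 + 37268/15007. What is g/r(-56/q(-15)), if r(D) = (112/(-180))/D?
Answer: 236504878110/183700687 ≈ 1287.4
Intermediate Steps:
g = -875943993/367401374 (g = -3 + (-45721/24482 + 37268/15007) = -3 + 226260129/367401374 = -875943993/367401374 ≈ -2.3842)
q(H) = -1/6 (q(H) = 1/(-6) = -1/6)
r(D) = -28/(45*D) (r(D) = (112*(-1/180))/D = -28/(45*D))
g/r(-56/q(-15)) = -875943993/(367401374*((-28/(45*((-56/(-1/6))))))) = -875943993/(367401374*((-28/(45*((-56*(-6))))))) = -875943993/(367401374*((-28/45/336))) = -875943993/(367401374*((-28/45*1/336))) = -875943993/(367401374*(-1/540)) = -875943993/367401374*(-540) = 236504878110/183700687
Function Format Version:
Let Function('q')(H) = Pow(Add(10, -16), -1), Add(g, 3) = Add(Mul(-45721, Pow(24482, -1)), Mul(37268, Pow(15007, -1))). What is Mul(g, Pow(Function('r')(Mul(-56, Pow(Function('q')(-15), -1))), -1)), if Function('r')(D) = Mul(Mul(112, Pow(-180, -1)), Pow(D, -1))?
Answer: Rational(236504878110, 183700687) ≈ 1287.4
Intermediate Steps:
g = Rational(-875943993, 367401374) (g = Add(-3, Add(Mul(-45721, Pow(24482, -1)), Mul(37268, Pow(15007, -1)))) = Add(-3, Add(Mul(-45721, Rational(1, 24482)), Mul(37268, Rational(1, 15007)))) = Add(-3, Add(Rational(-45721, 24482), Rational(37268, 15007))) = Add(-3, Rational(226260129, 367401374)) = Rational(-875943993, 367401374) ≈ -2.3842)
Function('q')(H) = Rational(-1, 6) (Function('q')(H) = Pow(-6, -1) = Rational(-1, 6))
Function('r')(D) = Mul(Rational(-28, 45), Pow(D, -1)) (Function('r')(D) = Mul(Mul(112, Rational(-1, 180)), Pow(D, -1)) = Mul(Rational(-28, 45), Pow(D, -1)))
Mul(g, Pow(Function('r')(Mul(-56, Pow(Function('q')(-15), -1))), -1)) = Mul(Rational(-875943993, 367401374), Pow(Mul(Rational(-28, 45), Pow(Mul(-56, Pow(Rational(-1, 6), -1)), -1)), -1)) = Mul(Rational(-875943993, 367401374), Pow(Mul(Rational(-28, 45), Pow(Mul(-56, -6), -1)), -1)) = Mul(Rational(-875943993, 367401374), Pow(Mul(Rational(-28, 45), Pow(336, -1)), -1)) = Mul(Rational(-875943993, 367401374), Pow(Mul(Rational(-28, 45), Rational(1, 336)), -1)) = Mul(Rational(-875943993, 367401374), Pow(Rational(-1, 540), -1)) = Mul(Rational(-875943993, 367401374), -540) = Rational(236504878110, 183700687)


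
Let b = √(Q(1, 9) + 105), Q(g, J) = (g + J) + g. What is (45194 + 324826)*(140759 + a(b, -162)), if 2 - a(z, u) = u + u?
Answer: 52204271700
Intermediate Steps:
Q(g, J) = J + 2*g (Q(g, J) = (J + g) + g = J + 2*g)
b = 2*√29 (b = √((9 + 2*1) + 105) = √((9 + 2) + 105) = √(11 + 105) = √116 = 2*√29 ≈ 10.770)
a(z, u) = 2 - 2*u (a(z, u) = 2 - (u + u) = 2 - 2*u)
(45194 + 324826)*(140759 + a(b, -162)) = (45194 + 324826)*(140759 + (2 - 2*(-162))) = 370020*(140759 + (2 + 324)) = 370020*(140759 + 326) = 370020*141085 = 52204271700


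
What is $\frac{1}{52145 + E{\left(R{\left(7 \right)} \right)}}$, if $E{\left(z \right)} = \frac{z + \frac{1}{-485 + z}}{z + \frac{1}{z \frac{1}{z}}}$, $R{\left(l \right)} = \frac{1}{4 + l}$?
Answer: $\frac{64008}{3337702373} \approx 1.9177 \cdot 10^{-5}$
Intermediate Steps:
$E{\left(z \right)} = \frac{z + \frac{1}{-485 + z}}{1 + z}$ ($E{\left(z \right)} = \frac{z + \frac{1}{-485 + z}}{z + 1^{-1}} = \frac{z + \frac{1}{-485 + z}}{z + 1} = \frac{z + \frac{1}{-485 + z}}{1 + z}$)
$\frac{1}{52145 + E{\left(R{\left(7 \right)} \right)}} = \frac{1}{52145 + \frac{-1 - \left(\frac{1}{4 + 7}\right)^{2} + \frac{485}{4 + 7}}{485 - \left(\frac{1}{4 + 7}\right)^{2} + \frac{484}{4 + 7}}} = \frac{1}{52145 + \frac{-1 - \left(\frac{1}{11}\right)^{2} + \frac{485}{11}}{485 - \left(\frac{1}{11}\right)^{2} + \frac{484}{11}}} = \frac{1}{52145 + \frac{-1 - \left(\frac{1}{11}\right)^{2} + 485 \cdot \frac{1}{11}}{485 - \left(\frac{1}{11}\right)^{2} + 484 \cdot \frac{1}{11}}} = \frac{1}{52145 + \frac{-1 - \frac{1}{121} + \frac{485}{11}}{485 - \frac{1}{121} + 44}} = \frac{1}{52145 + \frac{1}{\frac{64008}{121}} \cdot \frac{5213}{121}} = \frac{1}{52145 + \frac{121}{64008} \cdot \frac{5213}{121}} = \frac{1}{52145 + \frac{5213}{64008}} = \frac{1}{\frac{3337702373}{64008}} = \frac{64008}{3337702373}$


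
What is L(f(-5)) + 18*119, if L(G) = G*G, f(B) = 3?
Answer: 2151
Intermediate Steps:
L(G) = G**2
L(f(-5)) + 18*119 = 3**2 + 18*119 = 9 + 2142 = 2151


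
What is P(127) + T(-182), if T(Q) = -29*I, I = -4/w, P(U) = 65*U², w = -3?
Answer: 3145039/3 ≈ 1.0483e+6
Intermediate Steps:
I = 4/3 (I = -4/(-3) = -4*(-⅓) = 4/3 ≈ 1.3333)
T(Q) = -116/3 (T(Q) = -29*4/3 = -116/3)
P(127) + T(-182) = 65*127² - 116/3 = 65*16129 - 116/3 = 1048385 - 116/3 = 3145039/3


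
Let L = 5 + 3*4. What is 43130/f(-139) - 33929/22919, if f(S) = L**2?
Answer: 978690989/6623591 ≈ 147.76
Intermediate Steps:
L = 17 (L = 5 + 12 = 17)
f(S) = 289 (f(S) = 17**2 = 289)
43130/f(-139) - 33929/22919 = 43130/289 - 33929/22919 = 978690989/6623591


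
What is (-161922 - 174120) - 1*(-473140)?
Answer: 137098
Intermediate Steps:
(-161922 - 174120) - 1*(-473140) = -336042 + 473140 = 137098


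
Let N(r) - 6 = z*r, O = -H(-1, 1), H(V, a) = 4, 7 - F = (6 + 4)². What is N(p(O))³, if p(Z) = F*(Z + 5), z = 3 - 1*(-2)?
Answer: -96702579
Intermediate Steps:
F = -93 (F = 7 - (6 + 4)² = 7 - 1*10² = 7 - 1*100 = 7 - 100 = -93)
O = -4 (O = -1*4 = -4)
z = 5 (z = 3 + 2 = 5)
p(Z) = -465 - 93*Z (p(Z) = -93*(Z + 5) = -93*(5 + Z) = -465 - 93*Z)
N(r) = 6 + 5*r
N(p(O))³ = (6 + 5*(-465 - 93*(-4)))³ = (6 + 5*(-465 + 372))³ = (6 + 5*(-93))³ = (6 - 465)³ = (-459)³ = -96702579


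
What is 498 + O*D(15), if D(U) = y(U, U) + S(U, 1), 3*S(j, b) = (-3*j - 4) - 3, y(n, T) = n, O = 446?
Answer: -1628/3 ≈ -542.67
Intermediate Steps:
S(j, b) = -7/3 - j (S(j, b) = ((-3*j - 4) - 3)/3 = ((-4 - 3*j) - 3)/3 = (-7 - 3*j)/3 = -7/3 - j)
D(U) = -7/3 (D(U) = U + (-7/3 - U) = -7/3)
498 + O*D(15) = 498 + 446*(-7/3) = 498 - 3122/3 = -1628/3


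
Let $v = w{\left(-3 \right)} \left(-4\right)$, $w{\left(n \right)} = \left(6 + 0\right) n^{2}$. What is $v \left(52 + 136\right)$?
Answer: $-40608$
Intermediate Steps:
$w{\left(n \right)} = 6 n^{2}$
$v = -216$ ($v = 6 \left(-3\right)^{2} \left(-4\right) = 6 \cdot 9 \left(-4\right) = 54 \left(-4\right) = -216$)
$v \left(52 + 136\right) = - 216 \left(52 + 136\right) = \left(-216\right) 188 = -40608$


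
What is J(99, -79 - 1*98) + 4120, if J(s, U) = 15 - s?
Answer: 4036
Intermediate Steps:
J(99, -79 - 1*98) + 4120 = (15 - 1*99) + 4120 = (15 - 99) + 4120 = -84 + 4120 = 4036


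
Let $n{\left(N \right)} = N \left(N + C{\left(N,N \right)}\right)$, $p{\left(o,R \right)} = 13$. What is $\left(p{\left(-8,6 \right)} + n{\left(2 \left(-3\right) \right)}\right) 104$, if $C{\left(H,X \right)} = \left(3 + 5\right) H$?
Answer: $35048$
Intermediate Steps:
$C{\left(H,X \right)} = 8 H$
$n{\left(N \right)} = 9 N^{2}$ ($n{\left(N \right)} = N \left(N + 8 N\right) = N 9 N = 9 N^{2}$)
$\left(p{\left(-8,6 \right)} + n{\left(2 \left(-3\right) \right)}\right) 104 = \left(13 + 9 \left(2 \left(-3\right)\right)^{2}\right) 104 = \left(13 + 9 \left(-6\right)^{2}\right) 104 = \left(13 + 9 \cdot 36\right) 104 = \left(13 + 324\right) 104 = 337 \cdot 104 = 35048$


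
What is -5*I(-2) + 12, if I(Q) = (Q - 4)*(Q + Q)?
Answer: -108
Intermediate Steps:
I(Q) = 2*Q*(-4 + Q) (I(Q) = (-4 + Q)*(2*Q) = 2*Q*(-4 + Q))
-5*I(-2) + 12 = -10*(-2)*(-4 - 2) + 12 = -10*(-2)*(-6) + 12 = -5*24 + 12 = -120 + 12 = -108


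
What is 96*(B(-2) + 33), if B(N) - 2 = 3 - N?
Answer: 3840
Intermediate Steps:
B(N) = 5 - N (B(N) = 2 + (3 - N) = 5 - N)
96*(B(-2) + 33) = 96*((5 - 1*(-2)) + 33) = 96*((5 + 2) + 33) = 96*(7 + 33) = 96*40 = 3840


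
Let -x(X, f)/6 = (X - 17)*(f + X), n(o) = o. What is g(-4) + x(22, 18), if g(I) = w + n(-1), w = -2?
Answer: -1203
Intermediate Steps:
x(X, f) = -6*(-17 + X)*(X + f) (x(X, f) = -6*(X - 17)*(f + X) = -6*(-17 + X)*(X + f))
g(I) = -3 (g(I) = -2 - 1 = -3)
g(-4) + x(22, 18) = -3 + (-6*22**2 + 102*22 + 102*18 - 6*22*18) = -3 + (-6*484 + 2244 + 1836 - 2376) = -3 + (-2904 + 2244 + 1836 - 2376) = -3 - 1200 = -1203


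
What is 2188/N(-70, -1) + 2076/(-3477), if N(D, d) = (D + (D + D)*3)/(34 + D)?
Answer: 45476516/283955 ≈ 160.15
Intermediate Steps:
N(D, d) = 7*D/(34 + D) (N(D, d) = (D + (2*D)*3)/(34 + D) = (D + 6*D)/(34 + D) = (7*D)/(34 + D) = 7*D/(34 + D))
2188/N(-70, -1) + 2076/(-3477) = 2188/((7*(-70)/(34 - 70))) + 2076/(-3477) = 2188/((7*(-70)/(-36))) + 2076*(-1/3477) = 2188/((7*(-70)*(-1/36))) - 692/1159 = 2188/(245/18) - 692/1159 = 2188*(18/245) - 692/1159 = 39384/245 - 692/1159 = 45476516/283955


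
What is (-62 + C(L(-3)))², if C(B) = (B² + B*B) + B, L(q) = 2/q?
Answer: 309136/81 ≈ 3816.5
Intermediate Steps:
C(B) = B + 2*B² (C(B) = (B² + B²) + B = 2*B² + B = B + 2*B²)
(-62 + C(L(-3)))² = (-62 + (2/(-3))*(1 + 2*(2/(-3))))² = (-62 + (2*(-⅓))*(1 + 2*(2*(-⅓))))² = (-62 - 2*(1 + 2*(-⅔))/3)² = (-62 - 2*(1 - 4/3)/3)² = (-62 - ⅔*(-⅓))² = (-62 + 2/9)² = (-556/9)² = 309136/81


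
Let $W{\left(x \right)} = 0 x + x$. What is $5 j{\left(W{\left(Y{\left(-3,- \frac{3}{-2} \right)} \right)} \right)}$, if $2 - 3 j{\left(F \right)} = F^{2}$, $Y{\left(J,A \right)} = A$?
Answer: $- \frac{5}{12} \approx -0.41667$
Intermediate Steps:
$W{\left(x \right)} = x$ ($W{\left(x \right)} = 0 + x = x$)
$j{\left(F \right)} = \frac{2}{3} - \frac{F^{2}}{3}$
$5 j{\left(W{\left(Y{\left(-3,- \frac{3}{-2} \right)} \right)} \right)} = 5 \left(\frac{2}{3} - \frac{\left(- \frac{3}{-2}\right)^{2}}{3}\right) = 5 \left(\frac{2}{3} - \frac{\left(\left(-3\right) \left(- \frac{1}{2}\right)\right)^{2}}{3}\right) = 5 \left(\frac{2}{3} - \frac{\left(\frac{3}{2}\right)^{2}}{3}\right) = 5 \left(\frac{2}{3} - \frac{3}{4}\right) = 5 \left(- \frac{1}{12}\right) = - \frac{5}{12}$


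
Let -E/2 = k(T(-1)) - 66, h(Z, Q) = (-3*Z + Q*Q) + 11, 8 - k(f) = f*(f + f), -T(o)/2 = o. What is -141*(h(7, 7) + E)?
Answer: -24111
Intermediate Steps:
T(o) = -2*o
k(f) = 8 - 2*f² (k(f) = 8 - f*(f + f) = 8 - f*2*f = 8 - 2*f²)
h(Z, Q) = 11 + Q² - 3*Z (h(Z, Q) = (-3*Z + Q²) + 11 = (Q² - 3*Z) + 11 = 11 + Q² - 3*Z)
E = 132 (E = -2*((8 - 2*(-2*(-1))²) - 66) = -2*((8 - 2*2²) - 66) = -2*((8 - 2*4) - 66) = -2*((8 - 8) - 66) = -2*(0 - 66) = -2*(-66) = 132)
-141*(h(7, 7) + E) = -141*((11 + 7² - 3*7) + 132) = -141*((11 + 49 - 21) + 132) = -141*(39 + 132) = -141*171 = -24111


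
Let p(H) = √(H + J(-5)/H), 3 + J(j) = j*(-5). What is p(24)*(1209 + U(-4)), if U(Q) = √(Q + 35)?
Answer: √897*(1209 + √31)/6 ≈ 6062.7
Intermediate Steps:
J(j) = -3 - 5*j (J(j) = -3 + j*(-5) = -3 - 5*j)
U(Q) = √(35 + Q)
p(H) = √(H + 22/H) (p(H) = √(H + (-3 - 5*(-5))/H) = √(H + (-3 + 25)/H) = √(H + 22/H))
p(24)*(1209 + U(-4)) = √(24 + 22/24)*(1209 + √(35 - 4)) = √(24 + 22*(1/24))*(1209 + √31) = √(24 + 11/12)*(1209 + √31) = √(299/12)*(1209 + √31) = (√897/6)*(1209 + √31) = √897*(1209 + √31)/6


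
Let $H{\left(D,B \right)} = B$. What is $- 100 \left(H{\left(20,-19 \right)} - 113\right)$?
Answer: $13200$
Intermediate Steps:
$- 100 \left(H{\left(20,-19 \right)} - 113\right) = - 100 \left(-19 - 113\right) = \left(-100\right) \left(-132\right) = 13200$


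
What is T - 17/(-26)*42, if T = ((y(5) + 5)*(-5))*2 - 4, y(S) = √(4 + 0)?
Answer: -605/13 ≈ -46.538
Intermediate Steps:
y(S) = 2 (y(S) = √4 = 2)
T = -74 (T = ((2 + 5)*(-5))*2 - 4 = (7*(-5))*2 - 4 = -35*2 - 4 = -70 - 4 = -74)
T - 17/(-26)*42 = -74 - 17/(-26)*42 = -74 - 17*(-1/26)*42 = -74 + (17/26)*42 = -74 + 357/13 = -605/13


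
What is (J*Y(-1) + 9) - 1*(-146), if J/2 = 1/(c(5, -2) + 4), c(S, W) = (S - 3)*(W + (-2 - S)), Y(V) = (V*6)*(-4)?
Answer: 1061/7 ≈ 151.57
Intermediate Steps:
Y(V) = -24*V (Y(V) = (6*V)*(-4) = -24*V)
c(S, W) = (-3 + S)*(-2 + W - S)
J = -1/7 (J = 2/((6 + 5 - 1*5**2 - 3*(-2) + 5*(-2)) + 4) = 2/((6 + 5 - 1*25 + 6 - 10) + 4) = 2/((6 + 5 - 25 + 6 - 10) + 4) = 2/(-18 + 4) = 2/(-14) = 2*(-1/14) = -1/7 ≈ -0.14286)
(J*Y(-1) + 9) - 1*(-146) = (-(-24)*(-1)/7 + 9) - 1*(-146) = (-1/7*24 + 9) + 146 = (-24/7 + 9) + 146 = 39/7 + 146 = 1061/7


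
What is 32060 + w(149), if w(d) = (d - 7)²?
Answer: 52224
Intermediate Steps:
w(d) = (-7 + d)²
32060 + w(149) = 32060 + (-7 + 149)² = 32060 + 142² = 32060 + 20164 = 52224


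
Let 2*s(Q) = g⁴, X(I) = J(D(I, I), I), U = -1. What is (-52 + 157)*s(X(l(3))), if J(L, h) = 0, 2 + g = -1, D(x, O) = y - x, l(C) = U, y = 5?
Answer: 8505/2 ≈ 4252.5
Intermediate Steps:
l(C) = -1
D(x, O) = 5 - x
g = -3 (g = -2 - 1 = -3)
X(I) = 0
s(Q) = 81/2 (s(Q) = (½)*(-3)⁴ = (½)*81 = 81/2)
(-52 + 157)*s(X(l(3))) = (-52 + 157)*(81/2) = 105*(81/2) = 8505/2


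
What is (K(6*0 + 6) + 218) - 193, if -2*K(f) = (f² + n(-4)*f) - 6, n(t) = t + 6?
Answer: 4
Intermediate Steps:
n(t) = 6 + t
K(f) = 3 - f - f²/2 (K(f) = -((f² + (6 - 4)*f) - 6)/2 = -((f² + 2*f) - 6)/2 = -(-6 + f² + 2*f)/2 = 3 - f - f²/2)
(K(6*0 + 6) + 218) - 193 = ((3 - (6*0 + 6) - (6*0 + 6)²/2) + 218) - 193 = ((3 - (0 + 6) - (0 + 6)²/2) + 218) - 193 = ((3 - 1*6 - ½*6²) + 218) - 193 = ((3 - 6 - ½*36) + 218) - 193 = ((3 - 6 - 18) + 218) - 193 = (-21 + 218) - 193 = 197 - 193 = 4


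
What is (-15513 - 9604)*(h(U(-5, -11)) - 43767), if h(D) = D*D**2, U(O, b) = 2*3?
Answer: 1093870467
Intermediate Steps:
U(O, b) = 6
h(D) = D**3
(-15513 - 9604)*(h(U(-5, -11)) - 43767) = (-15513 - 9604)*(6**3 - 43767) = -25117*(216 - 43767) = -25117*(-43551) = 1093870467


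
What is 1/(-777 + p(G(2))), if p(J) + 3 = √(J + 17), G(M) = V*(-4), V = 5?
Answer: -260/202801 - I*√3/608403 ≈ -0.001282 - 2.8469e-6*I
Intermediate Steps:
G(M) = -20 (G(M) = 5*(-4) = -20)
p(J) = -3 + √(17 + J) (p(J) = -3 + √(J + 17) = -3 + √(17 + J))
1/(-777 + p(G(2))) = 1/(-777 + (-3 + √(17 - 20))) = 1/(-777 + (-3 + √(-3))) = 1/(-777 + (-3 + I*√3)) = 1/(-780 + I*√3)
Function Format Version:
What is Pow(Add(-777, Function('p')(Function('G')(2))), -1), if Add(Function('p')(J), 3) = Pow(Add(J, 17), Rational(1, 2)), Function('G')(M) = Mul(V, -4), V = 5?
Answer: Add(Rational(-260, 202801), Mul(Rational(-1, 608403), I, Pow(3, Rational(1, 2)))) ≈ Add(-0.0012820, Mul(-2.8469e-6, I))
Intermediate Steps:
Function('G')(M) = -20 (Function('G')(M) = Mul(5, -4) = -20)
Function('p')(J) = Add(-3, Pow(Add(17, J), Rational(1, 2))) (Function('p')(J) = Add(-3, Pow(Add(J, 17), Rational(1, 2))) = Add(-3, Pow(Add(17, J), Rational(1, 2))))
Pow(Add(-777, Function('p')(Function('G')(2))), -1) = Pow(Add(-777, Add(-3, Pow(Add(17, -20), Rational(1, 2)))), -1) = Pow(Add(-777, Add(-3, Pow(-3, Rational(1, 2)))), -1) = Pow(Add(-777, Add(-3, Mul(I, Pow(3, Rational(1, 2))))), -1) = Pow(Add(-780, Mul(I, Pow(3, Rational(1, 2)))), -1)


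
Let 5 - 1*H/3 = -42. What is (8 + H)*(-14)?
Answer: -2086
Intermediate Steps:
H = 141 (H = 15 - 3*(-42) = 15 + 126 = 141)
(8 + H)*(-14) = (8 + 141)*(-14) = 149*(-14) = -2086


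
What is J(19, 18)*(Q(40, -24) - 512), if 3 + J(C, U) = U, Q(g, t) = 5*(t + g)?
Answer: -6480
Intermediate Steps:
Q(g, t) = 5*g + 5*t (Q(g, t) = 5*(g + t) = 5*g + 5*t)
J(C, U) = -3 + U
J(19, 18)*(Q(40, -24) - 512) = (-3 + 18)*((5*40 + 5*(-24)) - 512) = 15*((200 - 120) - 512) = 15*(80 - 512) = 15*(-432) = -6480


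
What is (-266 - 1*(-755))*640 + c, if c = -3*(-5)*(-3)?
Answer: 312915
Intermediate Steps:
c = -45 (c = 15*(-3) = -45)
(-266 - 1*(-755))*640 + c = (-266 - 1*(-755))*640 - 45 = (-266 + 755)*640 - 45 = 489*640 - 45 = 312960 - 45 = 312915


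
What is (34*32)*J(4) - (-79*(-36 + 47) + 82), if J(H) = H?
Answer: 5139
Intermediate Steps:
(34*32)*J(4) - (-79*(-36 + 47) + 82) = (34*32)*4 - (-79*(-36 + 47) + 82) = 1088*4 - (-79*11 + 82) = 4352 - (-869 + 82) = 4352 - 1*(-787) = 4352 + 787 = 5139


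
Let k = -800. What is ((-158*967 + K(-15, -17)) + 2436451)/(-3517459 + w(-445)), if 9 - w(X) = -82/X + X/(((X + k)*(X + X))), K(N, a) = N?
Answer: -506079676500/779502135247 ≈ -0.64923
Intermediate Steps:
w(X) = 9 + 82/X - 1/(2*(-800 + X)) (w(X) = 9 - (-82/X + X/(((X - 800)*(X + X)))) = 9 - (-82/X + X/(((-800 + X)*(2*X)))) = 9 - (-82/X + X/((2*X*(-800 + X)))) = 9 - (-82/X + X*(1/(2*X*(-800 + X)))) = 9 - (-82/X + 1/(2*(-800 + X))) = 9 - (1/(2*(-800 + X)) - 82/X) = 9 + (82/X - 1/(2*(-800 + X))) = 9 + 82/X - 1/(2*(-800 + X)))
((-158*967 + K(-15, -17)) + 2436451)/(-3517459 + w(-445)) = ((-158*967 - 15) + 2436451)/(-3517459 + (½)*(-131200 - 14237*(-445) + 18*(-445)²)/(-445*(-800 - 445))) = ((-152786 - 15) + 2436451)/(-3517459 + (½)*(-1/445)*(-131200 + 6335465 + 18*198025)/(-1245)) = (-152801 + 2436451)/(-3517459 + (½)*(-1/445)*(-1/1245)*(-131200 + 6335465 + 3564450)) = 2283650/(-3517459 + (½)*(-1/445)*(-1/1245)*9768715) = 2283650/(-3517459 + 1953743/221610) = 2283650/(-779502135247/221610) = 2283650*(-221610/779502135247) = -506079676500/779502135247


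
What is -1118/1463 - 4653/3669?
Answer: -3636427/1789249 ≈ -2.0324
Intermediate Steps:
-1118/1463 - 4653/3669 = -1118*1/1463 - 4653*1/3669 = -1118/1463 - 1551/1223 = -3636427/1789249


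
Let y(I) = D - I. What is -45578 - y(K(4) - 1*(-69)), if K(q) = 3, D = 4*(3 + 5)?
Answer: -45538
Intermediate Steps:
D = 32 (D = 4*8 = 32)
y(I) = 32 - I
-45578 - y(K(4) - 1*(-69)) = -45578 - (32 - (3 - 1*(-69))) = -45578 - (32 - (3 + 69)) = -45578 - (32 - 1*72) = -45578 - (32 - 72) = -45578 - 1*(-40) = -45578 + 40 = -45538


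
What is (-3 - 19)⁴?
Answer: 234256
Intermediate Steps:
(-3 - 19)⁴ = (-22)⁴ = 234256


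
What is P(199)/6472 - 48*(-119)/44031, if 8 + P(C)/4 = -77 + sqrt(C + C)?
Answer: 1833127/23747386 + sqrt(398)/1618 ≈ 0.089523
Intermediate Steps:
P(C) = -340 + 4*sqrt(2)*sqrt(C) (P(C) = -32 + 4*(-77 + sqrt(C + C)) = -32 + 4*(-77 + sqrt(2*C)) = -32 + 4*(-77 + sqrt(2)*sqrt(C)) = -32 + (-308 + 4*sqrt(2)*sqrt(C)) = -340 + 4*sqrt(2)*sqrt(C))
P(199)/6472 - 48*(-119)/44031 = (-340 + 4*sqrt(2)*sqrt(199))/6472 - 48*(-119)/44031 = (-340 + 4*sqrt(398))*(1/6472) + 5712*(1/44031) = (-85/1618 + sqrt(398)/1618) + 1904/14677 = 1833127/23747386 + sqrt(398)/1618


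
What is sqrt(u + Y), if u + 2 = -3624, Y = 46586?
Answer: 4*sqrt(2685) ≈ 207.27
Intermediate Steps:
u = -3626 (u = -2 - 3624 = -3626)
sqrt(u + Y) = sqrt(-3626 + 46586) = sqrt(42960) = 4*sqrt(2685)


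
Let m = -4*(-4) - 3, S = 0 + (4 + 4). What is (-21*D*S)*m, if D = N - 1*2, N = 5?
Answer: -6552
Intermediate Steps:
D = 3 (D = 5 - 1*2 = 5 - 2 = 3)
S = 8 (S = 0 + 8 = 8)
m = 13 (m = 16 - 3 = 13)
(-21*D*S)*m = -63*8*13 = -21*24*13 = -504*13 = -6552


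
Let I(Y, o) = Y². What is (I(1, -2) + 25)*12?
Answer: 312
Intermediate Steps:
(I(1, -2) + 25)*12 = (1² + 25)*12 = (1 + 25)*12 = 26*12 = 312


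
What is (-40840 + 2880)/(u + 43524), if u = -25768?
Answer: -9490/4439 ≈ -2.1379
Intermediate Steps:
(-40840 + 2880)/(u + 43524) = (-40840 + 2880)/(-25768 + 43524) = -37960/17756 = -37960*1/17756 = -9490/4439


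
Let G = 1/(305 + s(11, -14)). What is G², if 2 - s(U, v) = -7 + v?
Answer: 1/107584 ≈ 9.2951e-6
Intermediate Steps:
s(U, v) = 9 - v (s(U, v) = 2 - (-7 + v) = 2 + (7 - v) = 9 - v)
G = 1/328 (G = 1/(305 + (9 - 1*(-14))) = 1/(305 + (9 + 14)) = 1/(305 + 23) = 1/328 ≈ 0.0030488)
G² = (1/328)² = 1/107584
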